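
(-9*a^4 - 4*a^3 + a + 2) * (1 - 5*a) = 45*a^5 + 11*a^4 - 4*a^3 - 5*a^2 - 9*a + 2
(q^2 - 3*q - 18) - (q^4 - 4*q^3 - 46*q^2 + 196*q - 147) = -q^4 + 4*q^3 + 47*q^2 - 199*q + 129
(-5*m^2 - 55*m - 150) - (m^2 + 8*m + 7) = -6*m^2 - 63*m - 157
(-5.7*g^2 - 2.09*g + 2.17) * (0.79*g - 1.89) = -4.503*g^3 + 9.1219*g^2 + 5.6644*g - 4.1013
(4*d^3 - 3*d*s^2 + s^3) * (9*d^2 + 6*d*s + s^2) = 36*d^5 + 24*d^4*s - 23*d^3*s^2 - 9*d^2*s^3 + 3*d*s^4 + s^5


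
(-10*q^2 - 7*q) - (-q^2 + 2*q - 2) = -9*q^2 - 9*q + 2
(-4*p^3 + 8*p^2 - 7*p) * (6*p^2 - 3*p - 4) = -24*p^5 + 60*p^4 - 50*p^3 - 11*p^2 + 28*p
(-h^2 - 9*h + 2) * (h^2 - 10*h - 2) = -h^4 + h^3 + 94*h^2 - 2*h - 4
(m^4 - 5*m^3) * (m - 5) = m^5 - 10*m^4 + 25*m^3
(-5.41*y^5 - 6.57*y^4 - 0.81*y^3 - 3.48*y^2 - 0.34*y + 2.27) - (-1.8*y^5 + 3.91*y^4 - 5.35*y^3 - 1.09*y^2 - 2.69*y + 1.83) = -3.61*y^5 - 10.48*y^4 + 4.54*y^3 - 2.39*y^2 + 2.35*y + 0.44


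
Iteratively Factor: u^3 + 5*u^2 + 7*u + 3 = (u + 1)*(u^2 + 4*u + 3) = (u + 1)^2*(u + 3)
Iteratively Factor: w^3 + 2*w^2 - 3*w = (w + 3)*(w^2 - w) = (w - 1)*(w + 3)*(w)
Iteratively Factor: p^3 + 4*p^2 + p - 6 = (p + 2)*(p^2 + 2*p - 3) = (p - 1)*(p + 2)*(p + 3)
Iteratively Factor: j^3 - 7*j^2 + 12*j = (j - 4)*(j^2 - 3*j) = (j - 4)*(j - 3)*(j)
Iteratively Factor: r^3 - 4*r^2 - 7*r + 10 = (r - 1)*(r^2 - 3*r - 10) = (r - 1)*(r + 2)*(r - 5)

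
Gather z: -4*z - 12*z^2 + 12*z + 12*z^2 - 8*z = 0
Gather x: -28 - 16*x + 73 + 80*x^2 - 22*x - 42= 80*x^2 - 38*x + 3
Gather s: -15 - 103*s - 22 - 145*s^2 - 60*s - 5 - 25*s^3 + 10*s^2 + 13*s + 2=-25*s^3 - 135*s^2 - 150*s - 40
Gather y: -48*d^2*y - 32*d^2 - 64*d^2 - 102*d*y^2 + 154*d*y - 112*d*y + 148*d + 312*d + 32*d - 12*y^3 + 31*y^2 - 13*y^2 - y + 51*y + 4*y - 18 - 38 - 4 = -96*d^2 + 492*d - 12*y^3 + y^2*(18 - 102*d) + y*(-48*d^2 + 42*d + 54) - 60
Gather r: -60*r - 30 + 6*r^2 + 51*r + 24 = 6*r^2 - 9*r - 6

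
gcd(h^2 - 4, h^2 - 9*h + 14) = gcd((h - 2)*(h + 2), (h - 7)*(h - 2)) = h - 2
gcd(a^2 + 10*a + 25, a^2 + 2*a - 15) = a + 5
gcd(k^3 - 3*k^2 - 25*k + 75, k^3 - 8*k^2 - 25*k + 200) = k^2 - 25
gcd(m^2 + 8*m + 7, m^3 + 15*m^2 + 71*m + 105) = m + 7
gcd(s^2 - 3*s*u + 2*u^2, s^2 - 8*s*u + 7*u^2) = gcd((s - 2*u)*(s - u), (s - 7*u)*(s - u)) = s - u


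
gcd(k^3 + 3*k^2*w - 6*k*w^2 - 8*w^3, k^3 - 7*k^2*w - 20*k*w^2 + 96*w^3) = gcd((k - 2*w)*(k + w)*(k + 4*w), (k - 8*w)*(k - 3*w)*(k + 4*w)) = k + 4*w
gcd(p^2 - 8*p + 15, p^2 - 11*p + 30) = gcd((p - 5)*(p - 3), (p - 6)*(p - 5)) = p - 5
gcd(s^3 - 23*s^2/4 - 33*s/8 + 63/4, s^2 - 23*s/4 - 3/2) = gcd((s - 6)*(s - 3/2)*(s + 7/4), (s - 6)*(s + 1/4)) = s - 6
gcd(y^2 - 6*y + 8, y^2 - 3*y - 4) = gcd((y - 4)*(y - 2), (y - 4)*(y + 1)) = y - 4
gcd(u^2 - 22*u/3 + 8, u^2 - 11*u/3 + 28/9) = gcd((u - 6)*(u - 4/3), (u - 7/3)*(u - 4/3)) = u - 4/3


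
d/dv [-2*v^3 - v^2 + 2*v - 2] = -6*v^2 - 2*v + 2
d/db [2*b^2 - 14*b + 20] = 4*b - 14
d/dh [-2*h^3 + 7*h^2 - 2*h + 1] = -6*h^2 + 14*h - 2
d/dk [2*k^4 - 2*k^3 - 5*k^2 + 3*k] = 8*k^3 - 6*k^2 - 10*k + 3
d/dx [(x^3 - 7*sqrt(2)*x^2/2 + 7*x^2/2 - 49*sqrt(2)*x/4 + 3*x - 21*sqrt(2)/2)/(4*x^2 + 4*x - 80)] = (4*x^4 + 8*x^3 - 238*x^2 + 35*sqrt(2)*x^2 - 560*x + 644*sqrt(2)*x - 240 + 1022*sqrt(2))/(16*(x^4 + 2*x^3 - 39*x^2 - 40*x + 400))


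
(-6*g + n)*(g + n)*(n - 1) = -6*g^2*n + 6*g^2 - 5*g*n^2 + 5*g*n + n^3 - n^2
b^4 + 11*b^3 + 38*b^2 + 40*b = b*(b + 2)*(b + 4)*(b + 5)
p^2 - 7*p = p*(p - 7)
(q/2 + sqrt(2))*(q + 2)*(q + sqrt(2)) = q^3/2 + q^2 + 3*sqrt(2)*q^2/2 + 2*q + 3*sqrt(2)*q + 4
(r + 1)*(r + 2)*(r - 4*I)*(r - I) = r^4 + 3*r^3 - 5*I*r^3 - 2*r^2 - 15*I*r^2 - 12*r - 10*I*r - 8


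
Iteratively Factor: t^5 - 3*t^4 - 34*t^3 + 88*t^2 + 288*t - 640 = (t - 5)*(t^4 + 2*t^3 - 24*t^2 - 32*t + 128) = (t - 5)*(t + 4)*(t^3 - 2*t^2 - 16*t + 32) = (t - 5)*(t - 2)*(t + 4)*(t^2 - 16) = (t - 5)*(t - 2)*(t + 4)^2*(t - 4)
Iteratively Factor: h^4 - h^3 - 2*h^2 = (h)*(h^3 - h^2 - 2*h) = h*(h + 1)*(h^2 - 2*h) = h^2*(h + 1)*(h - 2)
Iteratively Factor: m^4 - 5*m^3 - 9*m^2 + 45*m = (m + 3)*(m^3 - 8*m^2 + 15*m) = (m - 3)*(m + 3)*(m^2 - 5*m) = m*(m - 3)*(m + 3)*(m - 5)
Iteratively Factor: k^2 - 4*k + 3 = (k - 3)*(k - 1)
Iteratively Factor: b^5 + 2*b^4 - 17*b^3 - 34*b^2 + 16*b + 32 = (b + 1)*(b^4 + b^3 - 18*b^2 - 16*b + 32) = (b - 4)*(b + 1)*(b^3 + 5*b^2 + 2*b - 8) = (b - 4)*(b + 1)*(b + 2)*(b^2 + 3*b - 4) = (b - 4)*(b - 1)*(b + 1)*(b + 2)*(b + 4)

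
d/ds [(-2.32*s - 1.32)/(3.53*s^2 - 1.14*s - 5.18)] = (8.1896*s^2 + 9.3192*s + 10.5128)/(12.4609*s^4 - 8.0484*s^3 - 35.2712*s^2 + 11.8104*s + 26.8324)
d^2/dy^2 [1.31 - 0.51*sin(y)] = 0.51*sin(y)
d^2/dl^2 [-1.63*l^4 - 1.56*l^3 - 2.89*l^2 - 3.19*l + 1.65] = -19.56*l^2 - 9.36*l - 5.78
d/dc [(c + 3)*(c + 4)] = 2*c + 7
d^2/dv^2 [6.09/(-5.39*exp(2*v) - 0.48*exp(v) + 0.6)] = (-6.09*(10.78*exp(v) + 0.48)*(21.56*exp(v) + 0.96)*exp(v) + (131.3004*exp(v) + 2.9232)*(5.39*exp(2*v) + 0.48*exp(v) - 0.6))*exp(v)/(5.39*exp(2*v) + 0.48*exp(v) - 0.6)^3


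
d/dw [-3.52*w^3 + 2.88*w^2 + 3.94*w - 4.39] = -10.56*w^2 + 5.76*w + 3.94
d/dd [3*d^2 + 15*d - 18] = 6*d + 15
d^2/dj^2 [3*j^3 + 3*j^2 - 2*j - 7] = 18*j + 6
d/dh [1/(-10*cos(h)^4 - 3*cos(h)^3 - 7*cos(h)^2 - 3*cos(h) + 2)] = -(44*cos(h) + 9*cos(2*h)/2 + 10*cos(3*h) + 15/2)*sin(h)/(10*cos(h)^4 + 3*cos(h)^3 + 7*cos(h)^2 + 3*cos(h) - 2)^2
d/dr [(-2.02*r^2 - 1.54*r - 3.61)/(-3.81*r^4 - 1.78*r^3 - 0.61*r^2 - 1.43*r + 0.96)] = (-15.3924*r^5 - 21.1978*r^4 - 60.4988*r^3 - 17.3282*r^2 - 8.2826*r - 6.6407)/(14.5161*r^8 + 13.5636*r^7 + 7.8166*r^6 + 13.0682*r^5 - 1.8523*r^4 - 1.673*r^3 + 0.8737*r^2 - 2.7456*r + 0.9216)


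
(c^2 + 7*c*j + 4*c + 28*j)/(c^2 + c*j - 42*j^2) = (c + 4)/(c - 6*j)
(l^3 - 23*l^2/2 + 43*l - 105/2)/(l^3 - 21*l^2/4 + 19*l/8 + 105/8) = 4*(l - 5)/(4*l + 5)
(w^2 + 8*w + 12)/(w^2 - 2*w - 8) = (w + 6)/(w - 4)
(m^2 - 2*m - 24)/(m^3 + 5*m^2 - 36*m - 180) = (m + 4)/(m^2 + 11*m + 30)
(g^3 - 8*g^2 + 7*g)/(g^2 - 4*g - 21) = g*(g - 1)/(g + 3)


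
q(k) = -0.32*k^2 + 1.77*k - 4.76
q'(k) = 1.77 - 0.64*k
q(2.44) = -2.35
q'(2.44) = 0.21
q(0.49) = -3.97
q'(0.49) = 1.46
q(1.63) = -2.73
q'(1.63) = 0.73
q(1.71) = -2.67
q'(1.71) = 0.68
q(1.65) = -2.71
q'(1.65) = 0.71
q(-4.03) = -17.09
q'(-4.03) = 4.35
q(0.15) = -4.50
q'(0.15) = 1.67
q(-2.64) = -11.66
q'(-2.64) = 3.46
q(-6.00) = -26.90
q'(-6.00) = 5.61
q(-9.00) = -46.61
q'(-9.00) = 7.53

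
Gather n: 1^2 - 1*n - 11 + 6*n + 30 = 5*n + 20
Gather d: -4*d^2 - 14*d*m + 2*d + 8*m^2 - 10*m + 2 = -4*d^2 + d*(2 - 14*m) + 8*m^2 - 10*m + 2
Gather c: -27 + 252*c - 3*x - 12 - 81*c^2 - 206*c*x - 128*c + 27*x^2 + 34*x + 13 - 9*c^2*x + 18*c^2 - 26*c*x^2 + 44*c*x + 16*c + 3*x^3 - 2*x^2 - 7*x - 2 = c^2*(-9*x - 63) + c*(-26*x^2 - 162*x + 140) + 3*x^3 + 25*x^2 + 24*x - 28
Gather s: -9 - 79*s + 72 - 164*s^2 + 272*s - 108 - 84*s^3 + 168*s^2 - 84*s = -84*s^3 + 4*s^2 + 109*s - 45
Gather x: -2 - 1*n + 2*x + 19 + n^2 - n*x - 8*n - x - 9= n^2 - 9*n + x*(1 - n) + 8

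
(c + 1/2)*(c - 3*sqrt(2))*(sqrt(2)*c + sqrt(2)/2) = sqrt(2)*c^3 - 6*c^2 + sqrt(2)*c^2 - 6*c + sqrt(2)*c/4 - 3/2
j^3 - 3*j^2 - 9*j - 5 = (j - 5)*(j + 1)^2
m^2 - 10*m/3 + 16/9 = (m - 8/3)*(m - 2/3)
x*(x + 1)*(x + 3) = x^3 + 4*x^2 + 3*x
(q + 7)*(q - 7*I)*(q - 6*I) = q^3 + 7*q^2 - 13*I*q^2 - 42*q - 91*I*q - 294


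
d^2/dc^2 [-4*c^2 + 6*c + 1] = -8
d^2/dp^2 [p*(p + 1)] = 2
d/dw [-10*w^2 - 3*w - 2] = -20*w - 3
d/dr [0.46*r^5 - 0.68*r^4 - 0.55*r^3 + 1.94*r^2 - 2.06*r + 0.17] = 2.3*r^4 - 2.72*r^3 - 1.65*r^2 + 3.88*r - 2.06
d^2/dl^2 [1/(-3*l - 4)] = -18/(3*l + 4)^3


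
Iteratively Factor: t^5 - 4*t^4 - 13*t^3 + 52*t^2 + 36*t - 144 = (t - 2)*(t^4 - 2*t^3 - 17*t^2 + 18*t + 72) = (t - 4)*(t - 2)*(t^3 + 2*t^2 - 9*t - 18) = (t - 4)*(t - 3)*(t - 2)*(t^2 + 5*t + 6) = (t - 4)*(t - 3)*(t - 2)*(t + 3)*(t + 2)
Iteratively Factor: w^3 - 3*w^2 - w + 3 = (w + 1)*(w^2 - 4*w + 3) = (w - 3)*(w + 1)*(w - 1)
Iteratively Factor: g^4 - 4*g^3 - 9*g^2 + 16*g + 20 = (g - 5)*(g^3 + g^2 - 4*g - 4) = (g - 5)*(g + 2)*(g^2 - g - 2) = (g - 5)*(g - 2)*(g + 2)*(g + 1)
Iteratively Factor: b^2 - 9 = (b + 3)*(b - 3)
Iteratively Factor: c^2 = (c)*(c)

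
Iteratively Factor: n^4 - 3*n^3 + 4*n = (n + 1)*(n^3 - 4*n^2 + 4*n) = n*(n + 1)*(n^2 - 4*n + 4) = n*(n - 2)*(n + 1)*(n - 2)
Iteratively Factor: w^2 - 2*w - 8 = (w - 4)*(w + 2)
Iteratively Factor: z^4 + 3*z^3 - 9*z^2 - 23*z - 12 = (z - 3)*(z^3 + 6*z^2 + 9*z + 4) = (z - 3)*(z + 4)*(z^2 + 2*z + 1) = (z - 3)*(z + 1)*(z + 4)*(z + 1)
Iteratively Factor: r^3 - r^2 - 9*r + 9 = (r + 3)*(r^2 - 4*r + 3) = (r - 1)*(r + 3)*(r - 3)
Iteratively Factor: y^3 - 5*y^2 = (y)*(y^2 - 5*y) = y^2*(y - 5)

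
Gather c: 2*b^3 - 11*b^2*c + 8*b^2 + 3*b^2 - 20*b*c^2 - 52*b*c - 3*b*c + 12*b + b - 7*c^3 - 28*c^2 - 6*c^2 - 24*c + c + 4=2*b^3 + 11*b^2 + 13*b - 7*c^3 + c^2*(-20*b - 34) + c*(-11*b^2 - 55*b - 23) + 4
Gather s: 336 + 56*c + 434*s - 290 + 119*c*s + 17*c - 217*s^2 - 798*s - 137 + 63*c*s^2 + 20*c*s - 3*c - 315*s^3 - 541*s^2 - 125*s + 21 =70*c - 315*s^3 + s^2*(63*c - 758) + s*(139*c - 489) - 70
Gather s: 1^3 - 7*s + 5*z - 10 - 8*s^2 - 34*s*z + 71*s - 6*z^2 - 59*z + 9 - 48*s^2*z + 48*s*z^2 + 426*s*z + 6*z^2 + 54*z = s^2*(-48*z - 8) + s*(48*z^2 + 392*z + 64)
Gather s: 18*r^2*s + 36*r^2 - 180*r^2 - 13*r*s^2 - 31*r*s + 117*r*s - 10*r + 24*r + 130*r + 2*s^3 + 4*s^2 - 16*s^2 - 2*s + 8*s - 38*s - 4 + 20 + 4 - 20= -144*r^2 + 144*r + 2*s^3 + s^2*(-13*r - 12) + s*(18*r^2 + 86*r - 32)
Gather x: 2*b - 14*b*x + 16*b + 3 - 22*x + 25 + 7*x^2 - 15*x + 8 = 18*b + 7*x^2 + x*(-14*b - 37) + 36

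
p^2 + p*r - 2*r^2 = (p - r)*(p + 2*r)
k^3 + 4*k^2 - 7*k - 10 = (k - 2)*(k + 1)*(k + 5)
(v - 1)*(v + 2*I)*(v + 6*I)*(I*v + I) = I*v^4 - 8*v^3 - 13*I*v^2 + 8*v + 12*I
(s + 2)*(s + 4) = s^2 + 6*s + 8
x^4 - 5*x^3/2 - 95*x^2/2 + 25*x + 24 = (x - 8)*(x - 1)*(x + 1/2)*(x + 6)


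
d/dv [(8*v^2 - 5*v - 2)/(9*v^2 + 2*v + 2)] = (61*v^2 + 68*v - 6)/(81*v^4 + 36*v^3 + 40*v^2 + 8*v + 4)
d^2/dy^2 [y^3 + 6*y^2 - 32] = 6*y + 12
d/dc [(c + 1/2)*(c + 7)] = 2*c + 15/2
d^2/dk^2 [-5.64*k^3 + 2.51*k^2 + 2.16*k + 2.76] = 5.02 - 33.84*k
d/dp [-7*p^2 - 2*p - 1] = -14*p - 2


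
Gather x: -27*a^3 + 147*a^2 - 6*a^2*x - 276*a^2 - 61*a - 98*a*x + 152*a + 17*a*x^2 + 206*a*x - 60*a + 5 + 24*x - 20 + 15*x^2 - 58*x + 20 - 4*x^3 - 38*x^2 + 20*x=-27*a^3 - 129*a^2 + 31*a - 4*x^3 + x^2*(17*a - 23) + x*(-6*a^2 + 108*a - 14) + 5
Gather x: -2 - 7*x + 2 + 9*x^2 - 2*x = 9*x^2 - 9*x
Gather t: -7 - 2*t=-2*t - 7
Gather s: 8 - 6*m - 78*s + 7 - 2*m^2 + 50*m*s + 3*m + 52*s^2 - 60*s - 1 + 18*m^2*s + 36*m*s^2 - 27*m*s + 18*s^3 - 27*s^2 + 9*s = -2*m^2 - 3*m + 18*s^3 + s^2*(36*m + 25) + s*(18*m^2 + 23*m - 129) + 14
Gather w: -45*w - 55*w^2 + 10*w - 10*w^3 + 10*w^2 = -10*w^3 - 45*w^2 - 35*w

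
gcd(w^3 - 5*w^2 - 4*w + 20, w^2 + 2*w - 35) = w - 5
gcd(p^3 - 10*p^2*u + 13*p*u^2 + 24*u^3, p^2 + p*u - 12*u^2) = p - 3*u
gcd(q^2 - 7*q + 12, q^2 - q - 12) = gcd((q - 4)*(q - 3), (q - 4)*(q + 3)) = q - 4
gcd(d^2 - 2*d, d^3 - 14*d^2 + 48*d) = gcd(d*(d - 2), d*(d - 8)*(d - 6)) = d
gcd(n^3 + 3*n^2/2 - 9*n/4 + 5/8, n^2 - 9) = 1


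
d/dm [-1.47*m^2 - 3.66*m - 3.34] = -2.94*m - 3.66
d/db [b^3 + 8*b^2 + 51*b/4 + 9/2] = 3*b^2 + 16*b + 51/4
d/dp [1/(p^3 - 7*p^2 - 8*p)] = (-3*p^2 + 14*p + 8)/(p^2*(-p^2 + 7*p + 8)^2)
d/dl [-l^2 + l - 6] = 1 - 2*l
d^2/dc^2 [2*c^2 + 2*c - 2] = 4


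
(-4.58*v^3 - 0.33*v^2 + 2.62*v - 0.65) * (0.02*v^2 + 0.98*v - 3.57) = -0.0916*v^5 - 4.495*v^4 + 16.0796*v^3 + 3.7327*v^2 - 9.9904*v + 2.3205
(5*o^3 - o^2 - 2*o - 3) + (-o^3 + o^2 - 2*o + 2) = 4*o^3 - 4*o - 1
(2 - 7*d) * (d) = -7*d^2 + 2*d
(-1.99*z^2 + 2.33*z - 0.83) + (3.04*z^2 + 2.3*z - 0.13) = 1.05*z^2 + 4.63*z - 0.96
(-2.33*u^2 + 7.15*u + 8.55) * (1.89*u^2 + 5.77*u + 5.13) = -4.4037*u^4 + 0.0694000000000017*u^3 + 45.4621*u^2 + 86.013*u + 43.8615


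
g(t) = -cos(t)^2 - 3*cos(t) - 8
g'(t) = 2*sin(t)*cos(t) + 3*sin(t)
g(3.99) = -6.45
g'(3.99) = -1.26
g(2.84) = -6.05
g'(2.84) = 0.32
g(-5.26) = -9.83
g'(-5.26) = 3.45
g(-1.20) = -9.22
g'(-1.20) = -3.47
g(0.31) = -11.76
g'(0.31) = 1.50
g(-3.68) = -6.16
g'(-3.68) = 0.66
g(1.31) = -8.84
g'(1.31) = 3.40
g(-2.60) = -6.16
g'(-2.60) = -0.66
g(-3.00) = -6.01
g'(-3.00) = -0.14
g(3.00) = -6.01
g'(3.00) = 0.14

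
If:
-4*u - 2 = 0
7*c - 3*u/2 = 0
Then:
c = -3/28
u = -1/2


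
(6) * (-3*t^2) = -18*t^2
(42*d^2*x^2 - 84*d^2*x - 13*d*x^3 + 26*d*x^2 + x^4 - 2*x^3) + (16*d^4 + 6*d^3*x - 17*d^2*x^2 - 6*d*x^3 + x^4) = 16*d^4 + 6*d^3*x + 25*d^2*x^2 - 84*d^2*x - 19*d*x^3 + 26*d*x^2 + 2*x^4 - 2*x^3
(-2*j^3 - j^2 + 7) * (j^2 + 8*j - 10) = -2*j^5 - 17*j^4 + 12*j^3 + 17*j^2 + 56*j - 70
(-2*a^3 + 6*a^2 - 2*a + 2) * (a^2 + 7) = -2*a^5 + 6*a^4 - 16*a^3 + 44*a^2 - 14*a + 14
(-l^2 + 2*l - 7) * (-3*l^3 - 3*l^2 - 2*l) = 3*l^5 - 3*l^4 + 17*l^3 + 17*l^2 + 14*l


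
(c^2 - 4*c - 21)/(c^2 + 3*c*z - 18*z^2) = (c^2 - 4*c - 21)/(c^2 + 3*c*z - 18*z^2)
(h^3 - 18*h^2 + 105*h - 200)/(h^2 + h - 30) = (h^2 - 13*h + 40)/(h + 6)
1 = 1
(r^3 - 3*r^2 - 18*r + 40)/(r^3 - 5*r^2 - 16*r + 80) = (r - 2)/(r - 4)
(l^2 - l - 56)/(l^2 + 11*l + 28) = (l - 8)/(l + 4)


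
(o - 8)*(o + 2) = o^2 - 6*o - 16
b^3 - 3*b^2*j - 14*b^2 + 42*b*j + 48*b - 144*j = (b - 8)*(b - 6)*(b - 3*j)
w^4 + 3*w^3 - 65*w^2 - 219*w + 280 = (w - 8)*(w - 1)*(w + 5)*(w + 7)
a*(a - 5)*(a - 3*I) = a^3 - 5*a^2 - 3*I*a^2 + 15*I*a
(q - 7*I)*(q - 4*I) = q^2 - 11*I*q - 28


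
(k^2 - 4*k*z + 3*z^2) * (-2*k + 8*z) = -2*k^3 + 16*k^2*z - 38*k*z^2 + 24*z^3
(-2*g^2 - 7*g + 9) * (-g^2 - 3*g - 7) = 2*g^4 + 13*g^3 + 26*g^2 + 22*g - 63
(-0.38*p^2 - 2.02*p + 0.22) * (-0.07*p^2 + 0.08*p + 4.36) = 0.0266*p^4 + 0.111*p^3 - 1.8338*p^2 - 8.7896*p + 0.9592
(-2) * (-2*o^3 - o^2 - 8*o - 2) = 4*o^3 + 2*o^2 + 16*o + 4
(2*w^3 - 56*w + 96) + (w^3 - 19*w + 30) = 3*w^3 - 75*w + 126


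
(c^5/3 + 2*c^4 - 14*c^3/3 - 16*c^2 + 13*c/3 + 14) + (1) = c^5/3 + 2*c^4 - 14*c^3/3 - 16*c^2 + 13*c/3 + 15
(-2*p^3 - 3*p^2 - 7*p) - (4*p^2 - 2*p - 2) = -2*p^3 - 7*p^2 - 5*p + 2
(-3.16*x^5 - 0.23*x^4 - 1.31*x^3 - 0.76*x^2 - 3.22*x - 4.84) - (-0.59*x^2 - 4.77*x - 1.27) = -3.16*x^5 - 0.23*x^4 - 1.31*x^3 - 0.17*x^2 + 1.55*x - 3.57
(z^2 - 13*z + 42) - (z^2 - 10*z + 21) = 21 - 3*z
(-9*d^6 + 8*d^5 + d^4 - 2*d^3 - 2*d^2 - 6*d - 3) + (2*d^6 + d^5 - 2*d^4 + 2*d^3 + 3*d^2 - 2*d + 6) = -7*d^6 + 9*d^5 - d^4 + d^2 - 8*d + 3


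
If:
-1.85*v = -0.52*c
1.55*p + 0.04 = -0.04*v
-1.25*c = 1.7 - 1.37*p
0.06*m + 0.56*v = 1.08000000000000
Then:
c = -1.38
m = 21.61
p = -0.02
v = -0.39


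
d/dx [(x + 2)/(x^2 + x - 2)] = -1/(x^2 - 2*x + 1)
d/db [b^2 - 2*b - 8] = 2*b - 2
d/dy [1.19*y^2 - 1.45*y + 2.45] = 2.38*y - 1.45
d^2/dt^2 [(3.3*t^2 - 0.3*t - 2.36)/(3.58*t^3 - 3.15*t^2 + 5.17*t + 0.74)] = (84.5882400000002*t^6 - 23.0695200000001*t^5 - 709.132128*t^4 + 416.06244*t^3 - 346.893456*t^2 + 263.919552*t - 131.253088)/(45.882712*t^9 - 121.11498*t^8 + 305.350014*t^7 - 352.616007*t^6 + 390.896481*t^5 - 148.381971*t^4 + 71.762017*t^3 + 54.163338*t^2 + 8.493276*t + 0.405224)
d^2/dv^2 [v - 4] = 0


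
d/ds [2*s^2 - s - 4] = 4*s - 1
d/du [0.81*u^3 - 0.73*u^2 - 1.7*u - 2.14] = 2.43*u^2 - 1.46*u - 1.7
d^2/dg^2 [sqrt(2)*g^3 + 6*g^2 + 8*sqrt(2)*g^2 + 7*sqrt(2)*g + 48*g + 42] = 6*sqrt(2)*g + 12 + 16*sqrt(2)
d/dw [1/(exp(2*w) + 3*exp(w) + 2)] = (-2*exp(w) - 3)*exp(w)/(exp(2*w) + 3*exp(w) + 2)^2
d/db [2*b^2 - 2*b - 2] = 4*b - 2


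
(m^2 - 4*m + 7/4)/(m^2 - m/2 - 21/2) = (m - 1/2)/(m + 3)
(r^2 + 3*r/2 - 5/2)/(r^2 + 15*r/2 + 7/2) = (2*r^2 + 3*r - 5)/(2*r^2 + 15*r + 7)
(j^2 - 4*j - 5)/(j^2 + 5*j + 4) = (j - 5)/(j + 4)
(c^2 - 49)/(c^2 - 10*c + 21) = (c + 7)/(c - 3)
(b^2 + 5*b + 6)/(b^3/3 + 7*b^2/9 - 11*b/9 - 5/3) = 9*(b + 2)/(3*b^2 - 2*b - 5)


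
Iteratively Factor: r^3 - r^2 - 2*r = (r - 2)*(r^2 + r) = (r - 2)*(r + 1)*(r)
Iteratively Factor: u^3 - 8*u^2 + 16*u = (u - 4)*(u^2 - 4*u) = u*(u - 4)*(u - 4)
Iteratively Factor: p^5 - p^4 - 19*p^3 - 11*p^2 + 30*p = (p - 5)*(p^4 + 4*p^3 + p^2 - 6*p) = (p - 5)*(p + 2)*(p^3 + 2*p^2 - 3*p) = (p - 5)*(p + 2)*(p + 3)*(p^2 - p) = p*(p - 5)*(p + 2)*(p + 3)*(p - 1)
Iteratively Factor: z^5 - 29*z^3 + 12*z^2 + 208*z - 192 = (z - 1)*(z^4 + z^3 - 28*z^2 - 16*z + 192) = (z - 4)*(z - 1)*(z^3 + 5*z^2 - 8*z - 48) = (z - 4)*(z - 3)*(z - 1)*(z^2 + 8*z + 16) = (z - 4)*(z - 3)*(z - 1)*(z + 4)*(z + 4)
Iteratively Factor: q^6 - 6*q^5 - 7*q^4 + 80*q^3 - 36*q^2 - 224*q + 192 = (q - 2)*(q^5 - 4*q^4 - 15*q^3 + 50*q^2 + 64*q - 96) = (q - 4)*(q - 2)*(q^4 - 15*q^2 - 10*q + 24) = (q - 4)*(q - 2)*(q - 1)*(q^3 + q^2 - 14*q - 24) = (q - 4)*(q - 2)*(q - 1)*(q + 2)*(q^2 - q - 12) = (q - 4)^2*(q - 2)*(q - 1)*(q + 2)*(q + 3)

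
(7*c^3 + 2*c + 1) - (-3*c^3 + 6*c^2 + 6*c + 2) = 10*c^3 - 6*c^2 - 4*c - 1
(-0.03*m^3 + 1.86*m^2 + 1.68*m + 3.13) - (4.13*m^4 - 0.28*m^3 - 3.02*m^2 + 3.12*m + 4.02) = -4.13*m^4 + 0.25*m^3 + 4.88*m^2 - 1.44*m - 0.89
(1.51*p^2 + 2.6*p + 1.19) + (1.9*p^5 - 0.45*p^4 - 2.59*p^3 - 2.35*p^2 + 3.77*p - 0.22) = 1.9*p^5 - 0.45*p^4 - 2.59*p^3 - 0.84*p^2 + 6.37*p + 0.97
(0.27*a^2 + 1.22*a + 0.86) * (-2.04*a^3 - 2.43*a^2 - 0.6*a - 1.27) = -0.5508*a^5 - 3.1449*a^4 - 4.881*a^3 - 3.1647*a^2 - 2.0654*a - 1.0922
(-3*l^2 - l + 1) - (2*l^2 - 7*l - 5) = -5*l^2 + 6*l + 6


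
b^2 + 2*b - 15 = (b - 3)*(b + 5)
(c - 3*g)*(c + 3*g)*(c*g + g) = c^3*g + c^2*g - 9*c*g^3 - 9*g^3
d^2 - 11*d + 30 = (d - 6)*(d - 5)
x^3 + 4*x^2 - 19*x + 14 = (x - 2)*(x - 1)*(x + 7)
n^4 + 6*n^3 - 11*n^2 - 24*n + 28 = (n - 2)*(n - 1)*(n + 2)*(n + 7)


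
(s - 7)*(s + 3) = s^2 - 4*s - 21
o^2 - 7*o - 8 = (o - 8)*(o + 1)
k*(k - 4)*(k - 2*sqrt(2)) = k^3 - 4*k^2 - 2*sqrt(2)*k^2 + 8*sqrt(2)*k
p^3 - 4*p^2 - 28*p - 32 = (p - 8)*(p + 2)^2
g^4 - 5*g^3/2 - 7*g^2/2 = g^2*(g - 7/2)*(g + 1)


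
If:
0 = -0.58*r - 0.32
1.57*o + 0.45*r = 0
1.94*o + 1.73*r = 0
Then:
No Solution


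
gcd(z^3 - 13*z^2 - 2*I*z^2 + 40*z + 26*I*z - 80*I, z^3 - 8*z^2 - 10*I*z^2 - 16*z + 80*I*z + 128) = z^2 + z*(-8 - 2*I) + 16*I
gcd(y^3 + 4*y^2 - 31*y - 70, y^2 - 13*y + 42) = 1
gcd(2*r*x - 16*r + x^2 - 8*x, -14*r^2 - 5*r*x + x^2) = 2*r + x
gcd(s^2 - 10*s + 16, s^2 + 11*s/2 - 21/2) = 1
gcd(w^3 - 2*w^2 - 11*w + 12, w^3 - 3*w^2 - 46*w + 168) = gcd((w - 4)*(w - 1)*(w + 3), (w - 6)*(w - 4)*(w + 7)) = w - 4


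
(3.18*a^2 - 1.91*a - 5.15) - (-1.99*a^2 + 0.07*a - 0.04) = 5.17*a^2 - 1.98*a - 5.11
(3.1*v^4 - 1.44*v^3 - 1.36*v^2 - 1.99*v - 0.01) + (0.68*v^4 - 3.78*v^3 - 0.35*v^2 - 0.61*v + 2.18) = 3.78*v^4 - 5.22*v^3 - 1.71*v^2 - 2.6*v + 2.17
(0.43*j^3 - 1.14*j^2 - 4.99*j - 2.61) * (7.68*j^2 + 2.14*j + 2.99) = 3.3024*j^5 - 7.835*j^4 - 39.4771*j^3 - 34.132*j^2 - 20.5055*j - 7.8039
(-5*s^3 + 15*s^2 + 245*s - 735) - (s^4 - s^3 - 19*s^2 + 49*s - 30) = -s^4 - 4*s^3 + 34*s^2 + 196*s - 705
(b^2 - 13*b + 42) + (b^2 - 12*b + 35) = 2*b^2 - 25*b + 77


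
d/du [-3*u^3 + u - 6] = 1 - 9*u^2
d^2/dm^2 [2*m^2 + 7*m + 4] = 4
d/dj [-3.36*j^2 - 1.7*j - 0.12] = -6.72*j - 1.7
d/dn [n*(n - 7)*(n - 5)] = 3*n^2 - 24*n + 35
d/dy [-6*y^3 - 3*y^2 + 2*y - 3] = -18*y^2 - 6*y + 2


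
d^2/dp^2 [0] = 0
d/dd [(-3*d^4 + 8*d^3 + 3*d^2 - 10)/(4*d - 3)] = 2*(-18*d^4 + 50*d^3 - 30*d^2 - 9*d + 20)/(16*d^2 - 24*d + 9)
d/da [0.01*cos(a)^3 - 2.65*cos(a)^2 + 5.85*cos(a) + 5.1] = (-0.03*cos(a)^2 + 5.3*cos(a) - 5.85)*sin(a)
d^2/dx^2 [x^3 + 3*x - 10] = 6*x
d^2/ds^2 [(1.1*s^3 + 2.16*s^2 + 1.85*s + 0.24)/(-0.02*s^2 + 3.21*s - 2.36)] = (-1.30104260698261e-18*s^5 + 4.44089209850063e-16*s^4 - 22.844004*s^3 + 50.610096*s^2 - 36.142992*s - 57.013704)/(8.0e-6*s^6 - 0.003852*s^5 + 0.621078*s^4 - 33.985233*s^3 + 73.287204*s^2 - 53.635248*s + 13.144256)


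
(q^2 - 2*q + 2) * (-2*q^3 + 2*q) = -2*q^5 + 4*q^4 - 2*q^3 - 4*q^2 + 4*q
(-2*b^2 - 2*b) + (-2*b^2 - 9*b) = -4*b^2 - 11*b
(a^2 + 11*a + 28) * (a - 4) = a^3 + 7*a^2 - 16*a - 112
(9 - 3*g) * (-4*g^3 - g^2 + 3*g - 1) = 12*g^4 - 33*g^3 - 18*g^2 + 30*g - 9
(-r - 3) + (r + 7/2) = 1/2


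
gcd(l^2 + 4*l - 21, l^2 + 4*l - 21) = l^2 + 4*l - 21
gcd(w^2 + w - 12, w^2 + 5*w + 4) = w + 4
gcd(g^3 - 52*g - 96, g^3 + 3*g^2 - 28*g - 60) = g^2 + 8*g + 12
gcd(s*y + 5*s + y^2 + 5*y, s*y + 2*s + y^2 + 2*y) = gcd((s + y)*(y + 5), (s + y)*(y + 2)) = s + y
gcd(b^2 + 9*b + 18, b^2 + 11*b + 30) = b + 6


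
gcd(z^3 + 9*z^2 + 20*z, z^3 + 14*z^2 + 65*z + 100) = z^2 + 9*z + 20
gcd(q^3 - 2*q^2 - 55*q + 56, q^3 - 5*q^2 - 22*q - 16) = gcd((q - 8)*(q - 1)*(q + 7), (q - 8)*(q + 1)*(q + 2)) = q - 8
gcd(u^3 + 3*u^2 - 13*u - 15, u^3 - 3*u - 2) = u + 1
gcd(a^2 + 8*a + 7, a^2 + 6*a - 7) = a + 7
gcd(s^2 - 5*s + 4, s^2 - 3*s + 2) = s - 1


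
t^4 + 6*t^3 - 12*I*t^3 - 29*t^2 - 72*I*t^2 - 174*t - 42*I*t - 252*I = (t + 6)*(t - 7*I)*(t - 6*I)*(t + I)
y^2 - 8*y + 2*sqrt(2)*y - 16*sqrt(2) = (y - 8)*(y + 2*sqrt(2))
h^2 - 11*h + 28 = (h - 7)*(h - 4)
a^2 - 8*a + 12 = (a - 6)*(a - 2)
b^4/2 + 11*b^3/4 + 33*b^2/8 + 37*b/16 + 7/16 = (b/2 + 1/4)*(b + 1/2)*(b + 1)*(b + 7/2)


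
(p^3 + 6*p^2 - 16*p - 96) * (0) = 0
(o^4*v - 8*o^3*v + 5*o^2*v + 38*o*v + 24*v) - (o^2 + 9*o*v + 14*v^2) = o^4*v - 8*o^3*v + 5*o^2*v - o^2 + 29*o*v - 14*v^2 + 24*v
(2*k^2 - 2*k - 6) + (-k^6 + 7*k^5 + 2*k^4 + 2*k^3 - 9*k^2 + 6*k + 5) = -k^6 + 7*k^5 + 2*k^4 + 2*k^3 - 7*k^2 + 4*k - 1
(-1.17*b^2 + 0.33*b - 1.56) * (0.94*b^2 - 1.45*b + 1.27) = -1.0998*b^4 + 2.0067*b^3 - 3.4308*b^2 + 2.6811*b - 1.9812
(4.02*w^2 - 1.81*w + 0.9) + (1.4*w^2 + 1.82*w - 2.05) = 5.42*w^2 + 0.01*w - 1.15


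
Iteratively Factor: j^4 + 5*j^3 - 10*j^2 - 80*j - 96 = (j + 3)*(j^3 + 2*j^2 - 16*j - 32) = (j - 4)*(j + 3)*(j^2 + 6*j + 8) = (j - 4)*(j + 3)*(j + 4)*(j + 2)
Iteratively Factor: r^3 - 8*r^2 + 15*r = (r - 5)*(r^2 - 3*r) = r*(r - 5)*(r - 3)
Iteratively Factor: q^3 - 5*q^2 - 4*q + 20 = (q - 5)*(q^2 - 4) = (q - 5)*(q - 2)*(q + 2)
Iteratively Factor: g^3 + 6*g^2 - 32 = (g - 2)*(g^2 + 8*g + 16) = (g - 2)*(g + 4)*(g + 4)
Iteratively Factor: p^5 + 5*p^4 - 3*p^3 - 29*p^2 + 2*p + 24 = (p + 3)*(p^4 + 2*p^3 - 9*p^2 - 2*p + 8) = (p + 1)*(p + 3)*(p^3 + p^2 - 10*p + 8) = (p + 1)*(p + 3)*(p + 4)*(p^2 - 3*p + 2) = (p - 2)*(p + 1)*(p + 3)*(p + 4)*(p - 1)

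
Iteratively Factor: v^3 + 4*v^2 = (v)*(v^2 + 4*v) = v^2*(v + 4)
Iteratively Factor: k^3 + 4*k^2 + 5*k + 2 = (k + 1)*(k^2 + 3*k + 2) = (k + 1)*(k + 2)*(k + 1)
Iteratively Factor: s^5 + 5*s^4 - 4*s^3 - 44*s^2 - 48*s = (s + 2)*(s^4 + 3*s^3 - 10*s^2 - 24*s) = (s - 3)*(s + 2)*(s^3 + 6*s^2 + 8*s) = (s - 3)*(s + 2)^2*(s^2 + 4*s) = s*(s - 3)*(s + 2)^2*(s + 4)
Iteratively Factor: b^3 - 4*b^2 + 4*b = (b - 2)*(b^2 - 2*b) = b*(b - 2)*(b - 2)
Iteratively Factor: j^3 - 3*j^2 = (j - 3)*(j^2) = j*(j - 3)*(j)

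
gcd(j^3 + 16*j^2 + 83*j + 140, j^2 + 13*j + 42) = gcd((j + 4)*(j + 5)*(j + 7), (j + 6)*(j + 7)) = j + 7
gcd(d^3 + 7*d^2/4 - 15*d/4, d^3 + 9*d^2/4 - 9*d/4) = d^2 + 3*d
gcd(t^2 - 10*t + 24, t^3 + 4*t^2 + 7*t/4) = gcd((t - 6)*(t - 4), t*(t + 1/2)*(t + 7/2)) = 1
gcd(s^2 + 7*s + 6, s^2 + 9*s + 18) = s + 6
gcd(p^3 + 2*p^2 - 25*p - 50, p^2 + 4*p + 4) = p + 2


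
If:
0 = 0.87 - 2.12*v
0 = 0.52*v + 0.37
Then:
No Solution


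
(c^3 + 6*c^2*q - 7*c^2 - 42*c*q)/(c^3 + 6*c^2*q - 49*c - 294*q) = c/(c + 7)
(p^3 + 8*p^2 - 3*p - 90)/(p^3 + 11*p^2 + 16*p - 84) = (p^2 + 2*p - 15)/(p^2 + 5*p - 14)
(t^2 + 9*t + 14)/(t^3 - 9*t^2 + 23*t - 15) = (t^2 + 9*t + 14)/(t^3 - 9*t^2 + 23*t - 15)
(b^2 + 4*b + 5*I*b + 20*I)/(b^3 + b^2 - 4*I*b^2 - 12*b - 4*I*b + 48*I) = (b + 5*I)/(b^2 - b*(3 + 4*I) + 12*I)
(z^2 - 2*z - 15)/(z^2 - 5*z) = (z + 3)/z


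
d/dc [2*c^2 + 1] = 4*c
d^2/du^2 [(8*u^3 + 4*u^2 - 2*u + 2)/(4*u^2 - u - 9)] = 16*(35*u^3 + 93*u^2 + 213*u + 52)/(64*u^6 - 48*u^5 - 420*u^4 + 215*u^3 + 945*u^2 - 243*u - 729)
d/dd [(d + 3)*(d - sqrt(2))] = 2*d - sqrt(2) + 3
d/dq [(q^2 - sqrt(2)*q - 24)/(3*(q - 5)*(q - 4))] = (-9*q^2 + sqrt(2)*q^2 + 88*q - 216 - 20*sqrt(2))/(3*(q^4 - 18*q^3 + 121*q^2 - 360*q + 400))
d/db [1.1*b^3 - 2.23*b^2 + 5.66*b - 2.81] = 3.3*b^2 - 4.46*b + 5.66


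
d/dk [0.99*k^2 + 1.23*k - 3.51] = 1.98*k + 1.23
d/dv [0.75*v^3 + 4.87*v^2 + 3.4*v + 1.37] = 2.25*v^2 + 9.74*v + 3.4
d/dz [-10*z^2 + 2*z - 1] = 2 - 20*z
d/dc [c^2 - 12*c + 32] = 2*c - 12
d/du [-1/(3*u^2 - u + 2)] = (6*u - 1)/(3*u^2 - u + 2)^2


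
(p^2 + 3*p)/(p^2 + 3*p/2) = 2*(p + 3)/(2*p + 3)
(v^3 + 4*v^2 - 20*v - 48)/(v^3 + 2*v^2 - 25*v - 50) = (v^2 + 2*v - 24)/(v^2 - 25)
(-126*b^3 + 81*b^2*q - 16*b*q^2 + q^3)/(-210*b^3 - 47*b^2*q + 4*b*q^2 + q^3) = (18*b^2 - 9*b*q + q^2)/(30*b^2 + 11*b*q + q^2)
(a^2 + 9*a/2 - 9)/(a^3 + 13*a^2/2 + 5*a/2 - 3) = (2*a - 3)/(2*a^2 + a - 1)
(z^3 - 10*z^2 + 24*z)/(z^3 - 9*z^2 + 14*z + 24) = z/(z + 1)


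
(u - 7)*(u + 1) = u^2 - 6*u - 7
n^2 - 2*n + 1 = (n - 1)^2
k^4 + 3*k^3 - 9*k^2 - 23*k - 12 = (k - 3)*(k + 1)^2*(k + 4)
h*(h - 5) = h^2 - 5*h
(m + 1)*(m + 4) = m^2 + 5*m + 4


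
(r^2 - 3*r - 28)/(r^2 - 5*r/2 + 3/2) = 2*(r^2 - 3*r - 28)/(2*r^2 - 5*r + 3)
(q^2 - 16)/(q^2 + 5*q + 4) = (q - 4)/(q + 1)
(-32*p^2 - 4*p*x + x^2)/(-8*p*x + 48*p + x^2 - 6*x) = (4*p + x)/(x - 6)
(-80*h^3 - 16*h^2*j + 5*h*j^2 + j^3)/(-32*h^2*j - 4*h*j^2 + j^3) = (20*h^2 - h*j - j^2)/(j*(8*h - j))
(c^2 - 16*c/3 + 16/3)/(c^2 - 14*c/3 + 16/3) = (3*c^2 - 16*c + 16)/(3*c^2 - 14*c + 16)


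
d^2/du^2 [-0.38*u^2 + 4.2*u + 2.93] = -0.760000000000000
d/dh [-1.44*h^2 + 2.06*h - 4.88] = 2.06 - 2.88*h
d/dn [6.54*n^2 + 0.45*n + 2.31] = 13.08*n + 0.45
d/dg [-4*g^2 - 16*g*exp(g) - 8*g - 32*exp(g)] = -16*g*exp(g) - 8*g - 48*exp(g) - 8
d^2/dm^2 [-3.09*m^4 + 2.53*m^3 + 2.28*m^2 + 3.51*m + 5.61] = -37.08*m^2 + 15.18*m + 4.56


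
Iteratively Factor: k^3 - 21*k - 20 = (k + 1)*(k^2 - k - 20) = (k - 5)*(k + 1)*(k + 4)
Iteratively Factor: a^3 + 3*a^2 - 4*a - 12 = (a - 2)*(a^2 + 5*a + 6) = (a - 2)*(a + 3)*(a + 2)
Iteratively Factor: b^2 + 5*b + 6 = (b + 3)*(b + 2)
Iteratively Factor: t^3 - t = (t)*(t^2 - 1) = t*(t + 1)*(t - 1)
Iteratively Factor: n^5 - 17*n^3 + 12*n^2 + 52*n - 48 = (n + 2)*(n^4 - 2*n^3 - 13*n^2 + 38*n - 24) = (n - 1)*(n + 2)*(n^3 - n^2 - 14*n + 24) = (n - 1)*(n + 2)*(n + 4)*(n^2 - 5*n + 6) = (n - 2)*(n - 1)*(n + 2)*(n + 4)*(n - 3)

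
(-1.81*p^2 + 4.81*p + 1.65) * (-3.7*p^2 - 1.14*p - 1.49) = 6.697*p^4 - 15.7336*p^3 - 8.8915*p^2 - 9.0479*p - 2.4585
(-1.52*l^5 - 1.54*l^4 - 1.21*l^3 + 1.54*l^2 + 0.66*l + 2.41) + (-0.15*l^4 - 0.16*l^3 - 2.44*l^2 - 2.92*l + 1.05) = -1.52*l^5 - 1.69*l^4 - 1.37*l^3 - 0.9*l^2 - 2.26*l + 3.46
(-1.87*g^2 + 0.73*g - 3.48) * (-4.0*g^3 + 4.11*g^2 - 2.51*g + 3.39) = 7.48*g^5 - 10.6057*g^4 + 21.614*g^3 - 22.4744*g^2 + 11.2095*g - 11.7972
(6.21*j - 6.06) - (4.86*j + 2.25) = 1.35*j - 8.31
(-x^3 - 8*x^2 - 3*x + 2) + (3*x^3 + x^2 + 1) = 2*x^3 - 7*x^2 - 3*x + 3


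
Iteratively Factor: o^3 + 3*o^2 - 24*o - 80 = (o + 4)*(o^2 - o - 20) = (o - 5)*(o + 4)*(o + 4)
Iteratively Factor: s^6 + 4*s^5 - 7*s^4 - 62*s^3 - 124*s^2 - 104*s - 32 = (s + 1)*(s^5 + 3*s^4 - 10*s^3 - 52*s^2 - 72*s - 32) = (s + 1)*(s + 2)*(s^4 + s^3 - 12*s^2 - 28*s - 16) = (s + 1)*(s + 2)^2*(s^3 - s^2 - 10*s - 8) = (s - 4)*(s + 1)*(s + 2)^2*(s^2 + 3*s + 2) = (s - 4)*(s + 1)^2*(s + 2)^2*(s + 2)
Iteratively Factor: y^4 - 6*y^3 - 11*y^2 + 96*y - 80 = (y + 4)*(y^3 - 10*y^2 + 29*y - 20) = (y - 5)*(y + 4)*(y^2 - 5*y + 4) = (y - 5)*(y - 1)*(y + 4)*(y - 4)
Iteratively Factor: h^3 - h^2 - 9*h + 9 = (h + 3)*(h^2 - 4*h + 3) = (h - 1)*(h + 3)*(h - 3)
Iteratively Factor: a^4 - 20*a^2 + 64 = (a + 2)*(a^3 - 2*a^2 - 16*a + 32) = (a - 2)*(a + 2)*(a^2 - 16) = (a - 4)*(a - 2)*(a + 2)*(a + 4)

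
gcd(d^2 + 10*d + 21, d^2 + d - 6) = d + 3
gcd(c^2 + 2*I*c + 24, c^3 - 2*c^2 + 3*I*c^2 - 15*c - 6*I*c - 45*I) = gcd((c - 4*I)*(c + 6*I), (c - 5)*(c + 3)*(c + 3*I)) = 1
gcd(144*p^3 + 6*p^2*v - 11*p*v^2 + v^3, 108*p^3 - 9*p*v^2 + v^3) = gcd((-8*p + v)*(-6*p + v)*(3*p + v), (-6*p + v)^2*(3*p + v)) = 18*p^2 + 3*p*v - v^2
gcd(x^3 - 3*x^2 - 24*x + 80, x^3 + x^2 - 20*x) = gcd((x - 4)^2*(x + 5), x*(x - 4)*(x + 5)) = x^2 + x - 20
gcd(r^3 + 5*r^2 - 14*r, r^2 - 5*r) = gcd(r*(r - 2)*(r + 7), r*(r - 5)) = r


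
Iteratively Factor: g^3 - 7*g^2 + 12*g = (g)*(g^2 - 7*g + 12) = g*(g - 3)*(g - 4)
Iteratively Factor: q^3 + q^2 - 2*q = (q - 1)*(q^2 + 2*q) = (q - 1)*(q + 2)*(q)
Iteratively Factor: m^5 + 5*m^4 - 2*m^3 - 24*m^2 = (m + 3)*(m^4 + 2*m^3 - 8*m^2) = (m - 2)*(m + 3)*(m^3 + 4*m^2) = (m - 2)*(m + 3)*(m + 4)*(m^2) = m*(m - 2)*(m + 3)*(m + 4)*(m)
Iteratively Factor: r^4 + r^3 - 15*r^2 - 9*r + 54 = (r - 2)*(r^3 + 3*r^2 - 9*r - 27) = (r - 2)*(r + 3)*(r^2 - 9) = (r - 2)*(r + 3)^2*(r - 3)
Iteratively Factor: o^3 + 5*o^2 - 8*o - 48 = (o + 4)*(o^2 + o - 12) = (o - 3)*(o + 4)*(o + 4)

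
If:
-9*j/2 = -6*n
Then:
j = 4*n/3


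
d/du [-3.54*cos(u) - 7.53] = 3.54*sin(u)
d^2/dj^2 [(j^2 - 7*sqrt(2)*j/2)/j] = 0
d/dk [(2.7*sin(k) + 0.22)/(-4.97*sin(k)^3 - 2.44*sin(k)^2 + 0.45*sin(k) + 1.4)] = (26.838*sin(k)^3 + 9.8682*sin(k)^2 + 1.0736*sin(k) + 3.681)*cos(k)/(24.7009*sin(k)^6 + 24.2536*sin(k)^5 + 1.4806*sin(k)^4 - 16.112*sin(k)^3 - 6.6295*sin(k)^2 + 1.26*sin(k) + 1.96)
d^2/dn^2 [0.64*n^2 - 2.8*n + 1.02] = 1.28000000000000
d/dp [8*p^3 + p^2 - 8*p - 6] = 24*p^2 + 2*p - 8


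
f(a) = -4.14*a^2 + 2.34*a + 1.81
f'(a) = 2.34 - 8.28*a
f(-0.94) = -4.05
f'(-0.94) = 10.12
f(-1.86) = -16.87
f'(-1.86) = 17.74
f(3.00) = -28.43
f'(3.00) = -22.50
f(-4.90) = -109.06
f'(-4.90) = 42.91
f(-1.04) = -5.10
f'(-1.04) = 10.95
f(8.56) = -281.51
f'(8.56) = -68.54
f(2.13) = -11.99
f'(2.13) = -15.30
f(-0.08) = 1.60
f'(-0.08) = 3.00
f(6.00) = -133.19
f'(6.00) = -47.34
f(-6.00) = -161.27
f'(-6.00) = 52.02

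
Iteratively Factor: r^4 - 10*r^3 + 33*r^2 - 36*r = (r - 3)*(r^3 - 7*r^2 + 12*r) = (r - 3)^2*(r^2 - 4*r) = (r - 4)*(r - 3)^2*(r)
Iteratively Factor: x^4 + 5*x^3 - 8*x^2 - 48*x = (x - 3)*(x^3 + 8*x^2 + 16*x) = (x - 3)*(x + 4)*(x^2 + 4*x) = (x - 3)*(x + 4)^2*(x)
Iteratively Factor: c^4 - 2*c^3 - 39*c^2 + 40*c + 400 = (c - 5)*(c^3 + 3*c^2 - 24*c - 80) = (c - 5)^2*(c^2 + 8*c + 16) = (c - 5)^2*(c + 4)*(c + 4)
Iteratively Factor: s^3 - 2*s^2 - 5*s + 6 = (s - 3)*(s^2 + s - 2) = (s - 3)*(s + 2)*(s - 1)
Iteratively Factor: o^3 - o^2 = (o)*(o^2 - o) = o*(o - 1)*(o)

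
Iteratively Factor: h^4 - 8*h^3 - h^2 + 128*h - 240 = (h - 3)*(h^3 - 5*h^2 - 16*h + 80) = (h - 3)*(h + 4)*(h^2 - 9*h + 20) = (h - 5)*(h - 3)*(h + 4)*(h - 4)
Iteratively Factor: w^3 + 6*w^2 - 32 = (w - 2)*(w^2 + 8*w + 16) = (w - 2)*(w + 4)*(w + 4)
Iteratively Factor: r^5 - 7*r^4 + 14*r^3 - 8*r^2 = (r - 1)*(r^4 - 6*r^3 + 8*r^2) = r*(r - 1)*(r^3 - 6*r^2 + 8*r) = r^2*(r - 1)*(r^2 - 6*r + 8) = r^2*(r - 4)*(r - 1)*(r - 2)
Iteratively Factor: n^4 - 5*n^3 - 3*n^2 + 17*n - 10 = (n - 1)*(n^3 - 4*n^2 - 7*n + 10) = (n - 1)*(n + 2)*(n^2 - 6*n + 5) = (n - 5)*(n - 1)*(n + 2)*(n - 1)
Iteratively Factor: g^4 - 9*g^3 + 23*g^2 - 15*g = (g - 1)*(g^3 - 8*g^2 + 15*g) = g*(g - 1)*(g^2 - 8*g + 15) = g*(g - 3)*(g - 1)*(g - 5)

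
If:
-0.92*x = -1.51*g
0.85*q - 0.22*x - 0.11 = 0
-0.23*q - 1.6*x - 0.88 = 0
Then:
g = -0.33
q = -0.01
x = -0.55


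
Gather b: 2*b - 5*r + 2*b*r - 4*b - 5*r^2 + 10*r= b*(2*r - 2) - 5*r^2 + 5*r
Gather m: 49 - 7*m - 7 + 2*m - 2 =40 - 5*m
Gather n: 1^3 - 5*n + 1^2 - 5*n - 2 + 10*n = 0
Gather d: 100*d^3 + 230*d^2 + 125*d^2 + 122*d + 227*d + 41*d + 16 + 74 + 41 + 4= 100*d^3 + 355*d^2 + 390*d + 135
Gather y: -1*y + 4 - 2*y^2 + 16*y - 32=-2*y^2 + 15*y - 28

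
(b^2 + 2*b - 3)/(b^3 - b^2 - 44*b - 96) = (b - 1)/(b^2 - 4*b - 32)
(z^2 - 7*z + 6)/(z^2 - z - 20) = (-z^2 + 7*z - 6)/(-z^2 + z + 20)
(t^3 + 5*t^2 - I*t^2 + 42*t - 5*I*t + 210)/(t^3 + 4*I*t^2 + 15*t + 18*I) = (t^2 + t*(5 - 7*I) - 35*I)/(t^2 - 2*I*t + 3)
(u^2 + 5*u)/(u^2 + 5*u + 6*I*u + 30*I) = u/(u + 6*I)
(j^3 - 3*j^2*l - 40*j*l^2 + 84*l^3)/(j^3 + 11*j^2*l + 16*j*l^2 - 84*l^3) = (j - 7*l)/(j + 7*l)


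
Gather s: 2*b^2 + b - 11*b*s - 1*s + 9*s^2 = 2*b^2 + b + 9*s^2 + s*(-11*b - 1)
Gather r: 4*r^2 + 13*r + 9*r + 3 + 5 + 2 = 4*r^2 + 22*r + 10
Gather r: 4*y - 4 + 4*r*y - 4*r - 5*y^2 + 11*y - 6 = r*(4*y - 4) - 5*y^2 + 15*y - 10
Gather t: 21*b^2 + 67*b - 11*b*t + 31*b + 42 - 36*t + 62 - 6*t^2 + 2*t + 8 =21*b^2 + 98*b - 6*t^2 + t*(-11*b - 34) + 112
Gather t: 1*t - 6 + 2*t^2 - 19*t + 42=2*t^2 - 18*t + 36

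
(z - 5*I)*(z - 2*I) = z^2 - 7*I*z - 10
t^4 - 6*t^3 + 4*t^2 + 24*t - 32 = (t - 4)*(t - 2)^2*(t + 2)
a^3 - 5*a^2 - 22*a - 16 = (a - 8)*(a + 1)*(a + 2)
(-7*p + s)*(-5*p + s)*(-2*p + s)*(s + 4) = -70*p^3*s - 280*p^3 + 59*p^2*s^2 + 236*p^2*s - 14*p*s^3 - 56*p*s^2 + s^4 + 4*s^3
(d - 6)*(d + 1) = d^2 - 5*d - 6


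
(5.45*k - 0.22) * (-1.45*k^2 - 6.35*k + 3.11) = -7.9025*k^3 - 34.2885*k^2 + 18.3465*k - 0.6842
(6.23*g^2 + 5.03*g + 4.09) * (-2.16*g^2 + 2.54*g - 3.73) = -13.4568*g^4 + 4.9594*g^3 - 19.2961*g^2 - 8.3733*g - 15.2557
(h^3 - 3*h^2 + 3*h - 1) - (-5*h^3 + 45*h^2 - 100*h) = 6*h^3 - 48*h^2 + 103*h - 1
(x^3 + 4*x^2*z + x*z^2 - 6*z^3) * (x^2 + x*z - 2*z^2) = x^5 + 5*x^4*z + 3*x^3*z^2 - 13*x^2*z^3 - 8*x*z^4 + 12*z^5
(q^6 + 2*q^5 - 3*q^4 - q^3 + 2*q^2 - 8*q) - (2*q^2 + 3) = q^6 + 2*q^5 - 3*q^4 - q^3 - 8*q - 3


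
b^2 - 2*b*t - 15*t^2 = (b - 5*t)*(b + 3*t)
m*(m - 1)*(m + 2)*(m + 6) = m^4 + 7*m^3 + 4*m^2 - 12*m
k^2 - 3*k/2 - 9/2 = (k - 3)*(k + 3/2)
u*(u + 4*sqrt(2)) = u^2 + 4*sqrt(2)*u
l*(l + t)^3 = l^4 + 3*l^3*t + 3*l^2*t^2 + l*t^3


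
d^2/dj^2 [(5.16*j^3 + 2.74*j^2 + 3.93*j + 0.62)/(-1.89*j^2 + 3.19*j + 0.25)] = (-2.8421709430404e-14*j^5 - 2.8421709430404e-14*j^4 - 171.009726*j^3 - 45.746712*j^2 + 9.351702*j - 7.278414)/(6.751269*j^6 - 34.184997*j^5 + 55.019412*j^4 - 23.418109*j^3 - 7.2777*j^2 - 0.598125*j - 0.015625)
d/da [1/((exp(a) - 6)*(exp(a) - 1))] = (7 - 2*exp(a))*exp(a)/(exp(4*a) - 14*exp(3*a) + 61*exp(2*a) - 84*exp(a) + 36)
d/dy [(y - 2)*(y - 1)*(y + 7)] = 3*y^2 + 8*y - 19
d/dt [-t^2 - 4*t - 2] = -2*t - 4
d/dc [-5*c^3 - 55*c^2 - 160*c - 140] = -15*c^2 - 110*c - 160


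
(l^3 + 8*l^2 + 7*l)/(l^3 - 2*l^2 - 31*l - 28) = l*(l + 7)/(l^2 - 3*l - 28)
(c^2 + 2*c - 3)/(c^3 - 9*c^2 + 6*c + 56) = (c^2 + 2*c - 3)/(c^3 - 9*c^2 + 6*c + 56)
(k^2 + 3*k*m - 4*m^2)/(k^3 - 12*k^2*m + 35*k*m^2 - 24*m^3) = (k + 4*m)/(k^2 - 11*k*m + 24*m^2)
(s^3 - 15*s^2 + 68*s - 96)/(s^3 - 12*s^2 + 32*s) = (s - 3)/s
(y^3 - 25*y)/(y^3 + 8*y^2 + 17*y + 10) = y*(y - 5)/(y^2 + 3*y + 2)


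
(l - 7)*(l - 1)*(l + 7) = l^3 - l^2 - 49*l + 49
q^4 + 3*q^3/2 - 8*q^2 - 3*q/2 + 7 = (q - 2)*(q - 1)*(q + 1)*(q + 7/2)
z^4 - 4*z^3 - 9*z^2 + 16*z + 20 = (z - 5)*(z - 2)*(z + 1)*(z + 2)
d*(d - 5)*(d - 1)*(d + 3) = d^4 - 3*d^3 - 13*d^2 + 15*d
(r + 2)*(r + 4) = r^2 + 6*r + 8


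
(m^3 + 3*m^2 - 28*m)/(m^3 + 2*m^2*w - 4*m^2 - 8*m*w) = (m + 7)/(m + 2*w)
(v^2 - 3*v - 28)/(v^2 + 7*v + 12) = (v - 7)/(v + 3)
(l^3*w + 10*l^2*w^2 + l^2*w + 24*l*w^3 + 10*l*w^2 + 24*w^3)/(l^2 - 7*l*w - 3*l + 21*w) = w*(l^3 + 10*l^2*w + l^2 + 24*l*w^2 + 10*l*w + 24*w^2)/(l^2 - 7*l*w - 3*l + 21*w)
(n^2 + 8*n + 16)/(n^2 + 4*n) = (n + 4)/n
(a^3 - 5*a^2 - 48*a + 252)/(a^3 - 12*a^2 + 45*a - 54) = (a^2 + a - 42)/(a^2 - 6*a + 9)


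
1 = 1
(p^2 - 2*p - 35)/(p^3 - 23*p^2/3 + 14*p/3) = 3*(p + 5)/(p*(3*p - 2))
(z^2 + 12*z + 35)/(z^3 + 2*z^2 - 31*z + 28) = (z + 5)/(z^2 - 5*z + 4)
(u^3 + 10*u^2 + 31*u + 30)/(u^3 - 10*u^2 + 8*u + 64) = (u^2 + 8*u + 15)/(u^2 - 12*u + 32)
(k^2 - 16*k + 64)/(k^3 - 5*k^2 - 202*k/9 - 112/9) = 9*(k - 8)/(9*k^2 + 27*k + 14)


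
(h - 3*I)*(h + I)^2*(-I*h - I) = -I*h^4 - h^3 - I*h^3 - h^2 - 5*I*h^2 + 3*h - 5*I*h + 3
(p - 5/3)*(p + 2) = p^2 + p/3 - 10/3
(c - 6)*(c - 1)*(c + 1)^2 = c^4 - 5*c^3 - 7*c^2 + 5*c + 6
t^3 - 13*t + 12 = (t - 3)*(t - 1)*(t + 4)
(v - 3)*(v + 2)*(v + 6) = v^3 + 5*v^2 - 12*v - 36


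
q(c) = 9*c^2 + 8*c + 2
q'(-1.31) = -15.58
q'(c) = 18*c + 8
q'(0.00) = 8.00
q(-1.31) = 6.96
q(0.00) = 2.00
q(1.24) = 25.76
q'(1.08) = 27.44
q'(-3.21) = -49.78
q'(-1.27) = -14.86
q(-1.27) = 6.36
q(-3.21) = 69.06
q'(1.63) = 37.34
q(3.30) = 126.41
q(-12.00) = 1202.00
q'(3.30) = 67.40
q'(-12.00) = -208.00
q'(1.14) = 28.52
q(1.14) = 22.82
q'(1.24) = 30.32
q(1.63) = 38.95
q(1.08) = 21.14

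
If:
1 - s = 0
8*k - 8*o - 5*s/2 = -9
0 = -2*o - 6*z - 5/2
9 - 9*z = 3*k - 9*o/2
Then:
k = -67/16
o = -27/8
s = 1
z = 17/24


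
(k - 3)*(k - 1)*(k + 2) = k^3 - 2*k^2 - 5*k + 6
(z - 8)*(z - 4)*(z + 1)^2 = z^4 - 10*z^3 + 9*z^2 + 52*z + 32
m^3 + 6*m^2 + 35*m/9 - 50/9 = (m - 2/3)*(m + 5/3)*(m + 5)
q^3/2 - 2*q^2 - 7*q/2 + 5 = (q/2 + 1)*(q - 5)*(q - 1)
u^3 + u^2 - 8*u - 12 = (u - 3)*(u + 2)^2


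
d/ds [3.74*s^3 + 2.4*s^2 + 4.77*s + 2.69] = 11.22*s^2 + 4.8*s + 4.77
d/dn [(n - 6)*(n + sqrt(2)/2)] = 2*n - 6 + sqrt(2)/2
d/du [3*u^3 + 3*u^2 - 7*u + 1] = 9*u^2 + 6*u - 7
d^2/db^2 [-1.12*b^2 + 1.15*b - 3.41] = -2.24000000000000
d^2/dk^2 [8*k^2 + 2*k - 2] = 16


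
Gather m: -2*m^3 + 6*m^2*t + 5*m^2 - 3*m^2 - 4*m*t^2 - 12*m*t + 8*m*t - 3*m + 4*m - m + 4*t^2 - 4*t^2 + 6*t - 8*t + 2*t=-2*m^3 + m^2*(6*t + 2) + m*(-4*t^2 - 4*t)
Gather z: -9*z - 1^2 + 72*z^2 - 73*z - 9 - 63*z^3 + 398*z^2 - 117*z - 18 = -63*z^3 + 470*z^2 - 199*z - 28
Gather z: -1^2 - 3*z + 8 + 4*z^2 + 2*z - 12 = 4*z^2 - z - 5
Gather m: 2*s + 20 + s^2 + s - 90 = s^2 + 3*s - 70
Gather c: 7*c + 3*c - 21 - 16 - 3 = 10*c - 40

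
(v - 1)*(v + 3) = v^2 + 2*v - 3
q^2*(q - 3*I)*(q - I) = q^4 - 4*I*q^3 - 3*q^2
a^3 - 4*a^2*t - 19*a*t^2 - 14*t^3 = (a - 7*t)*(a + t)*(a + 2*t)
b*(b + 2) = b^2 + 2*b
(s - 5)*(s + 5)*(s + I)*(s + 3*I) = s^4 + 4*I*s^3 - 28*s^2 - 100*I*s + 75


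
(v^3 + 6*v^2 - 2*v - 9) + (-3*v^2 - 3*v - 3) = v^3 + 3*v^2 - 5*v - 12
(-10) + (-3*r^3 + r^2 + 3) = -3*r^3 + r^2 - 7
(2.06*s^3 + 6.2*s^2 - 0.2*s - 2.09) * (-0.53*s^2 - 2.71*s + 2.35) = -1.0918*s^5 - 8.8686*s^4 - 11.855*s^3 + 16.2197*s^2 + 5.1939*s - 4.9115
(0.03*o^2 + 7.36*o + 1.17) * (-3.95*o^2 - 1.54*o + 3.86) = -0.1185*o^4 - 29.1182*o^3 - 15.8401*o^2 + 26.6078*o + 4.5162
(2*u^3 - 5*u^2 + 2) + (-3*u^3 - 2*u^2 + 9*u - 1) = -u^3 - 7*u^2 + 9*u + 1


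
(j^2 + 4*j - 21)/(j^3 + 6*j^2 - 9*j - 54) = (j + 7)/(j^2 + 9*j + 18)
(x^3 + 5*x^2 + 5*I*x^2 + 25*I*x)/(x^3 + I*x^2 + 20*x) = (x + 5)/(x - 4*I)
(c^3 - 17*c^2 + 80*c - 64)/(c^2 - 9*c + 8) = c - 8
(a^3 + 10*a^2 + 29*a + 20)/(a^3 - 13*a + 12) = (a^2 + 6*a + 5)/(a^2 - 4*a + 3)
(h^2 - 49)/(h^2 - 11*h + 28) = (h + 7)/(h - 4)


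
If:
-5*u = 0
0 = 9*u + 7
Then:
No Solution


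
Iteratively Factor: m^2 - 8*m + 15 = (m - 5)*(m - 3)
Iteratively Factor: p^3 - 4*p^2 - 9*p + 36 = (p + 3)*(p^2 - 7*p + 12) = (p - 4)*(p + 3)*(p - 3)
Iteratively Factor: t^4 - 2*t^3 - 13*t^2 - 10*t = (t - 5)*(t^3 + 3*t^2 + 2*t) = (t - 5)*(t + 2)*(t^2 + t) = t*(t - 5)*(t + 2)*(t + 1)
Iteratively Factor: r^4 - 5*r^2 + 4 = (r - 1)*(r^3 + r^2 - 4*r - 4) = (r - 1)*(r + 2)*(r^2 - r - 2) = (r - 2)*(r - 1)*(r + 2)*(r + 1)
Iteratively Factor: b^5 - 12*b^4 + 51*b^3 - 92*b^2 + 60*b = (b)*(b^4 - 12*b^3 + 51*b^2 - 92*b + 60) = b*(b - 2)*(b^3 - 10*b^2 + 31*b - 30) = b*(b - 5)*(b - 2)*(b^2 - 5*b + 6) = b*(b - 5)*(b - 2)^2*(b - 3)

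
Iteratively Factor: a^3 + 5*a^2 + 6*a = (a + 2)*(a^2 + 3*a) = (a + 2)*(a + 3)*(a)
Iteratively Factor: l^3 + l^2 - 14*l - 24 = (l + 3)*(l^2 - 2*l - 8) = (l + 2)*(l + 3)*(l - 4)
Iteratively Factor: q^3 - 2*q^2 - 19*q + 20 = (q + 4)*(q^2 - 6*q + 5) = (q - 5)*(q + 4)*(q - 1)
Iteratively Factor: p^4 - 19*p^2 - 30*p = (p - 5)*(p^3 + 5*p^2 + 6*p) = p*(p - 5)*(p^2 + 5*p + 6) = p*(p - 5)*(p + 3)*(p + 2)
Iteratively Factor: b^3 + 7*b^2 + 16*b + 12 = (b + 2)*(b^2 + 5*b + 6) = (b + 2)^2*(b + 3)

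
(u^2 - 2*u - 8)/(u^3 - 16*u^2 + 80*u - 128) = (u + 2)/(u^2 - 12*u + 32)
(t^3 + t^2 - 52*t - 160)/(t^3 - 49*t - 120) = (t + 4)/(t + 3)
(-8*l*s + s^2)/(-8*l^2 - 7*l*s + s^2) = s/(l + s)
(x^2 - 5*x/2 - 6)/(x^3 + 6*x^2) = (x^2 - 5*x/2 - 6)/(x^2*(x + 6))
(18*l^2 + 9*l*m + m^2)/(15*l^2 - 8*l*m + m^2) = (18*l^2 + 9*l*m + m^2)/(15*l^2 - 8*l*m + m^2)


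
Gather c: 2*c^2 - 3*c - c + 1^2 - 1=2*c^2 - 4*c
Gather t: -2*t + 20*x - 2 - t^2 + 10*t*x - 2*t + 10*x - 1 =-t^2 + t*(10*x - 4) + 30*x - 3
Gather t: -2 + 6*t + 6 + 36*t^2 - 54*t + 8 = 36*t^2 - 48*t + 12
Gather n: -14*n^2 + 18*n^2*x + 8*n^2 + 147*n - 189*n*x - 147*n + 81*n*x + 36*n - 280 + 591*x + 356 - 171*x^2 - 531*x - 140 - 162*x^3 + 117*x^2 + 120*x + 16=n^2*(18*x - 6) + n*(36 - 108*x) - 162*x^3 - 54*x^2 + 180*x - 48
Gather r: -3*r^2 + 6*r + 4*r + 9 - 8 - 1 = -3*r^2 + 10*r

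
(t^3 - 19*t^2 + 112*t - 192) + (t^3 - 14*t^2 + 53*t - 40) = 2*t^3 - 33*t^2 + 165*t - 232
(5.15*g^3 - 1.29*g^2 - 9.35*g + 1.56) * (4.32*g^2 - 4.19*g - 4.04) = 22.248*g^5 - 27.1513*g^4 - 55.7929*g^3 + 51.1273*g^2 + 31.2376*g - 6.3024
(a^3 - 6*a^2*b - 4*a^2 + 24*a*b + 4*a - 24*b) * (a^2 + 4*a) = a^5 - 6*a^4*b - 12*a^3 + 72*a^2*b + 16*a^2 - 96*a*b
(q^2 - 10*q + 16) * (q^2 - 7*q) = q^4 - 17*q^3 + 86*q^2 - 112*q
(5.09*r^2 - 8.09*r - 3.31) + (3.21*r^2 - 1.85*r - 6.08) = 8.3*r^2 - 9.94*r - 9.39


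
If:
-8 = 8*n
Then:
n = -1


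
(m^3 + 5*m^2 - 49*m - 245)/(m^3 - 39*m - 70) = (m + 7)/(m + 2)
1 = 1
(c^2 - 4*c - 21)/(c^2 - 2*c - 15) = (c - 7)/(c - 5)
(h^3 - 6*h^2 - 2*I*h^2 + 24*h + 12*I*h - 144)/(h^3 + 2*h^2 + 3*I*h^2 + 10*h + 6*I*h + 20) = (h^3 + h^2*(-6 - 2*I) + h*(24 + 12*I) - 144)/(h^3 + h^2*(2 + 3*I) + h*(10 + 6*I) + 20)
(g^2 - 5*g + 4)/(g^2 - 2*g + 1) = (g - 4)/(g - 1)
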